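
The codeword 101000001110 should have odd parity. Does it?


Number of 1s: 5

Yes, parity is correct (5 ones)


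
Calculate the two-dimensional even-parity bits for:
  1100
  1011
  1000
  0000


Row parities: 0110
Column parities: 1111

Row P: 0110, Col P: 1111, Corner: 0


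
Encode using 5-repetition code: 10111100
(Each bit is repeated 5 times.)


Each bit -> 5 copies

1111100000111111111111111111110000000000


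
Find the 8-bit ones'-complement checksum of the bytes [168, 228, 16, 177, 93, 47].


Sum = 729 mod 256 = 217
Complement = 38

38


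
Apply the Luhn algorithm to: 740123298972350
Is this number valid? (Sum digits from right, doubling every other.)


Luhn sum = 68
68 mod 10 = 8

Invalid (Luhn sum mod 10 = 8)


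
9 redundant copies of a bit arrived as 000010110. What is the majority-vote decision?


Ones: 3 out of 9
Threshold: 5

0 (3/9 voted 1)


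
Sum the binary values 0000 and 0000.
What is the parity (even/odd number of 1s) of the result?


0000 = 0
0000 = 0
Sum = 0 = 0
1s count = 0

even parity (0 ones in 0)


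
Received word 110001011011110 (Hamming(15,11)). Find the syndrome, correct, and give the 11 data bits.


Syndrome = 0: no error detected

Data: 00101011110 (no errors)


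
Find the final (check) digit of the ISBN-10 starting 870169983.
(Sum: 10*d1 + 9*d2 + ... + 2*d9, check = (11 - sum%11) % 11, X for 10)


Weighted sum: 297
297 mod 11 = 0

Check digit: 0


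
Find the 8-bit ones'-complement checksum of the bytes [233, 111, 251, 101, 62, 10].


Sum = 768 mod 256 = 0
Complement = 255

255


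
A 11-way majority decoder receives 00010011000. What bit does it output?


Ones: 3 out of 11
Threshold: 6

0 (3/11 voted 1)


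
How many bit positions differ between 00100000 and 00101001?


XOR: 00001001
Count of 1s: 2

2


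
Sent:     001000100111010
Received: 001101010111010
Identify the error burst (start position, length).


XOR: 000101110000000

Burst at position 3, length 5


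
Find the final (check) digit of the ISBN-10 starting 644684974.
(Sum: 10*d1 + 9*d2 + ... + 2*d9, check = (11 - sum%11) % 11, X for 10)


Weighted sum: 303
303 mod 11 = 6

Check digit: 5


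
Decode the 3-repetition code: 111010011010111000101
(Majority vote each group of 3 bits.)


Groups: 111, 010, 011, 010, 111, 000, 101
Majority votes: 1010101

1010101


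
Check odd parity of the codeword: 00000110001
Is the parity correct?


Number of 1s: 3

Yes, parity is correct (3 ones)


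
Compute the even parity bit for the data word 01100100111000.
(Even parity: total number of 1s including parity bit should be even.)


Number of 1s in data: 6
Parity bit: 0

0


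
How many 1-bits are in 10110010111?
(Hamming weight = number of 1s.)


Counting 1s in 10110010111

7


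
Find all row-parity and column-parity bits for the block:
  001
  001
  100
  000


Row parities: 1110
Column parities: 100

Row P: 1110, Col P: 100, Corner: 1


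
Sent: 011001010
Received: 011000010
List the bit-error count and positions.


XOR: 000001000

1 error(s) at position(s): 5


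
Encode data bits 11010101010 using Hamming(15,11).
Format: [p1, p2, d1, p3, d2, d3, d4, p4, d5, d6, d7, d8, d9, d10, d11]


Parity bits: p1=1, p2=0, p3=0, p4=1

101010110101010


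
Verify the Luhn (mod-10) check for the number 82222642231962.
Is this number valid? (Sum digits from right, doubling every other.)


Luhn sum = 58
58 mod 10 = 8

Invalid (Luhn sum mod 10 = 8)


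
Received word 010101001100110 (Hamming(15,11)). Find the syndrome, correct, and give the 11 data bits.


Syndrome = 0: no error detected

Data: 00101100110 (no errors)


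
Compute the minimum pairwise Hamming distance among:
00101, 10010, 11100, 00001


Comparing all pairs, minimum distance: 1
Can detect 0 errors, correct 0 errors

1


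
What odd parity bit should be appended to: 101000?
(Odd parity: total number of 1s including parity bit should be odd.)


Number of 1s in data: 2
Parity bit: 1

1


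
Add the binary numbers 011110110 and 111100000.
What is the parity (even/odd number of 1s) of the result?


011110110 = 246
111100000 = 480
Sum = 726 = 1011010110
1s count = 6

even parity (6 ones in 1011010110)


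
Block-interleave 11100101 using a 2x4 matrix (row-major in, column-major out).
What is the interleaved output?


Matrix:
  1110
  0101
Read columns: 10111001

10111001


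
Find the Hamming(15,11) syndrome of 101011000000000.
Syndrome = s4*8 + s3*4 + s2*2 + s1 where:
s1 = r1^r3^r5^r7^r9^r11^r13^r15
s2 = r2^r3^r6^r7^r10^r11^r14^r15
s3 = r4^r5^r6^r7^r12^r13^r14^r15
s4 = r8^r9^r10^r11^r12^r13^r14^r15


s1=1, s2=0, s3=0, s4=0

Syndrome = 1 (error at position 1)


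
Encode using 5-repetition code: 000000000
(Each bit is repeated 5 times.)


Each bit -> 5 copies

000000000000000000000000000000000000000000000


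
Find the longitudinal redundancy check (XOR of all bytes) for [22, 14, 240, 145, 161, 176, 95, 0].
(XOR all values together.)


XOR chain: 22 ^ 14 ^ 240 ^ 145 ^ 161 ^ 176 ^ 95 ^ 0 = 55

55


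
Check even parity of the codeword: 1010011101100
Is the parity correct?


Number of 1s: 7

No, parity error (7 ones)


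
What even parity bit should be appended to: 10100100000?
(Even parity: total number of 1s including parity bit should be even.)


Number of 1s in data: 3
Parity bit: 1

1


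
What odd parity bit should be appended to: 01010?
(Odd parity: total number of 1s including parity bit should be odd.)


Number of 1s in data: 2
Parity bit: 1

1


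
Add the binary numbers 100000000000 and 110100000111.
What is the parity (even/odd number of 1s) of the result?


100000000000 = 2048
110100000111 = 3335
Sum = 5383 = 1010100000111
1s count = 6

even parity (6 ones in 1010100000111)


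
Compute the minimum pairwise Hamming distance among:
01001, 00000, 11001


Comparing all pairs, minimum distance: 1
Can detect 0 errors, correct 0 errors

1


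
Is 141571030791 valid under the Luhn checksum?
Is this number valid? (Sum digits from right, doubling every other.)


Luhn sum = 39
39 mod 10 = 9

Invalid (Luhn sum mod 10 = 9)


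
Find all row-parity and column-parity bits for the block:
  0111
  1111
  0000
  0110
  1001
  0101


Row parities: 100000
Column parities: 0010

Row P: 100000, Col P: 0010, Corner: 1


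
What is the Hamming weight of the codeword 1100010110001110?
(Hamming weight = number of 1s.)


Counting 1s in 1100010110001110

8


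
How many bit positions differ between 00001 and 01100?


XOR: 01101
Count of 1s: 3

3


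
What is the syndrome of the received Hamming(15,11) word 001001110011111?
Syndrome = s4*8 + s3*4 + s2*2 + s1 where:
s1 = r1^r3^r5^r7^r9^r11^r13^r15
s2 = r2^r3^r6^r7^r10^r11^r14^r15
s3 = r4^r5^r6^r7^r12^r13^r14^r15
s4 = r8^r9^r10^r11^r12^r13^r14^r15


s1=1, s2=0, s3=0, s4=0

Syndrome = 1 (error at position 1)


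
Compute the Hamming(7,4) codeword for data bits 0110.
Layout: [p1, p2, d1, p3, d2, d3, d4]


Parity bits: p1=1, p2=1, p3=0

1100110


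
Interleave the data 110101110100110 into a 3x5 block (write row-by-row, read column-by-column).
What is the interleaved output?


Matrix:
  11010
  11101
  00110
Read columns: 110110011101010

110110011101010


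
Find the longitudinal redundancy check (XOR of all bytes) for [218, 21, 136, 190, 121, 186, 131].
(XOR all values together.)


XOR chain: 218 ^ 21 ^ 136 ^ 190 ^ 121 ^ 186 ^ 131 = 185

185


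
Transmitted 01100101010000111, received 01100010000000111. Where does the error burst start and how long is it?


XOR: 00000111010000000

Burst at position 5, length 5


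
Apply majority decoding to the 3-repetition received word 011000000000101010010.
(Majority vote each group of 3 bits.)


Groups: 011, 000, 000, 000, 101, 010, 010
Majority votes: 1000100

1000100


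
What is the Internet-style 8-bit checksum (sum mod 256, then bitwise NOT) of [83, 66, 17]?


Sum = 166 mod 256 = 166
Complement = 89

89


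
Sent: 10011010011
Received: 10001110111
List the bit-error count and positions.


XOR: 00010100100

3 error(s) at position(s): 3, 5, 8


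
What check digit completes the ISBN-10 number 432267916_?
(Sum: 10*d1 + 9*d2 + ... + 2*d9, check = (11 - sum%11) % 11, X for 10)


Weighted sum: 219
219 mod 11 = 10

Check digit: 1


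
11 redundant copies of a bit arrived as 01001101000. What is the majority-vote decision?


Ones: 4 out of 11
Threshold: 6

0 (4/11 voted 1)


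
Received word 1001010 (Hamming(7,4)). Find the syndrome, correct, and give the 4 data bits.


Syndrome = 3: error at position 3

Data: 1010 (corrected bit 3)


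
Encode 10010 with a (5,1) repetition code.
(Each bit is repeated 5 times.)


Each bit -> 5 copies

1111100000000001111100000


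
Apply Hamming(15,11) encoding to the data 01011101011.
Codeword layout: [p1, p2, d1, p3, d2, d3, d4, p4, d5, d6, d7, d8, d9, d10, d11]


Parity bits: p1=0, p2=0, p3=1, p4=1

000110111101011


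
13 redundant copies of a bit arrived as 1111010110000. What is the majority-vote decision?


Ones: 7 out of 13
Threshold: 7

1 (7/13 voted 1)


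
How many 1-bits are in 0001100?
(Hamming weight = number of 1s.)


Counting 1s in 0001100

2


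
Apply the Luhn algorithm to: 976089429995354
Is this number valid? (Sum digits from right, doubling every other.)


Luhn sum = 81
81 mod 10 = 1

Invalid (Luhn sum mod 10 = 1)


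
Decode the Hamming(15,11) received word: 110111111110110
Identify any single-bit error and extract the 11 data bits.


Syndrome = 0: no error detected

Data: 01111110110 (no errors)


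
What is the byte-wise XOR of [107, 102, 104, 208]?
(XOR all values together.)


XOR chain: 107 ^ 102 ^ 104 ^ 208 = 181

181


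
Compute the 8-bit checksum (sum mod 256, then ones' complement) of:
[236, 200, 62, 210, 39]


Sum = 747 mod 256 = 235
Complement = 20

20


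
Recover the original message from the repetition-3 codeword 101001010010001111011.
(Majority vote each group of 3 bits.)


Groups: 101, 001, 010, 010, 001, 111, 011
Majority votes: 1000011

1000011


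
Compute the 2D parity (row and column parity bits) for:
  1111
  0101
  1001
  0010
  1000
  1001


Row parities: 000110
Column parities: 0000

Row P: 000110, Col P: 0000, Corner: 0


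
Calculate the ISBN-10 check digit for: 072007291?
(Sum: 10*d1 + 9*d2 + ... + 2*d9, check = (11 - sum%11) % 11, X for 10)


Weighted sum: 151
151 mod 11 = 8

Check digit: 3


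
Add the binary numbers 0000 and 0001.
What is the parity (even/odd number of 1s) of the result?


0000 = 0
0001 = 1
Sum = 1 = 1
1s count = 1

odd parity (1 ones in 1)


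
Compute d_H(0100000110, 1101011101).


XOR: 1001011011
Count of 1s: 6

6


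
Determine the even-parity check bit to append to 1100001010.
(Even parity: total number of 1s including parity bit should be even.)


Number of 1s in data: 4
Parity bit: 0

0


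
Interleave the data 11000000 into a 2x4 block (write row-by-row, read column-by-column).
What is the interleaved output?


Matrix:
  1100
  0000
Read columns: 10100000

10100000


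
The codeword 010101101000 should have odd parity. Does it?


Number of 1s: 5

Yes, parity is correct (5 ones)


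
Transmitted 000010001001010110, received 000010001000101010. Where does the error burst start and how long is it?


XOR: 000000000001111100

Burst at position 11, length 5


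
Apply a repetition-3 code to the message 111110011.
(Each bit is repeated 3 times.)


Each bit -> 3 copies

111111111111111000000111111


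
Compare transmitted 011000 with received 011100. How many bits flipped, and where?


XOR: 000100

1 error(s) at position(s): 3


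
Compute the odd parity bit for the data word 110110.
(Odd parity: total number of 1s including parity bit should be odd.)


Number of 1s in data: 4
Parity bit: 1

1


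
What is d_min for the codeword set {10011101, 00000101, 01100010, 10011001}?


Comparing all pairs, minimum distance: 1
Can detect 0 errors, correct 0 errors

1


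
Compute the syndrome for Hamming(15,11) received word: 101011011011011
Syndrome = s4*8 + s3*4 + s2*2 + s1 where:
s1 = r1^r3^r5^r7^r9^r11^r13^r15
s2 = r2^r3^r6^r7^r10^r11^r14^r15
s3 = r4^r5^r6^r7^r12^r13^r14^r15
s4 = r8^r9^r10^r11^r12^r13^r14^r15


s1=0, s2=1, s3=1, s4=0

Syndrome = 6 (error at position 6)


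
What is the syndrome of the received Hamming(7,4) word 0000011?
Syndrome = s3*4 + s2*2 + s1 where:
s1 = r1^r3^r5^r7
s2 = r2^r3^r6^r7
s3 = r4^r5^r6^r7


s1=1, s2=0, s3=0

Syndrome = 1 (error at position 1)


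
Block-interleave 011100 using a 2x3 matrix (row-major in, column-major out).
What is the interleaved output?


Matrix:
  011
  100
Read columns: 011010

011010


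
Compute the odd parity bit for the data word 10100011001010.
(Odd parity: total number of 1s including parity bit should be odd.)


Number of 1s in data: 6
Parity bit: 1

1


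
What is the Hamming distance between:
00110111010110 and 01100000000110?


XOR: 01010111010000
Count of 1s: 6

6


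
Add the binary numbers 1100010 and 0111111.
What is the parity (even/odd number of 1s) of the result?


1100010 = 98
0111111 = 63
Sum = 161 = 10100001
1s count = 3

odd parity (3 ones in 10100001)


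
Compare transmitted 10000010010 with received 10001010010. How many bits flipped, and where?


XOR: 00001000000

1 error(s) at position(s): 4


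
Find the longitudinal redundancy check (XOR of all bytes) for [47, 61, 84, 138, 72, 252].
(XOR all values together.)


XOR chain: 47 ^ 61 ^ 84 ^ 138 ^ 72 ^ 252 = 120

120


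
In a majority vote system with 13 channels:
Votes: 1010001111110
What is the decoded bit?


Ones: 8 out of 13
Threshold: 7

1 (8/13 voted 1)


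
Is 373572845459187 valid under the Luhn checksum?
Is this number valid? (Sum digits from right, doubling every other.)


Luhn sum = 81
81 mod 10 = 1

Invalid (Luhn sum mod 10 = 1)


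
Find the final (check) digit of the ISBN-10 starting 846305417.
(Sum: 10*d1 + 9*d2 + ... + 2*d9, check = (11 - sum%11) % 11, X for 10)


Weighted sum: 243
243 mod 11 = 1

Check digit: X


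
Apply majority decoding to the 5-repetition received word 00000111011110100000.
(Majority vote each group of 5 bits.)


Groups: 00000, 11101, 11101, 00000
Majority votes: 0110

0110


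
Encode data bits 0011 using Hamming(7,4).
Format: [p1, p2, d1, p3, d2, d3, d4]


Parity bits: p1=1, p2=0, p3=0

1000011


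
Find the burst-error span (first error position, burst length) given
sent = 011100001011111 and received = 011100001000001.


XOR: 000000000011110

Burst at position 10, length 4


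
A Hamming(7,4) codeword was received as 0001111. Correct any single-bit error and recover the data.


Syndrome = 0: no error detected

Data: 0111 (no errors)


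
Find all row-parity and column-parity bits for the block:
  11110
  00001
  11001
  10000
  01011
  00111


Row parities: 011111
Column parities: 11010

Row P: 011111, Col P: 11010, Corner: 1


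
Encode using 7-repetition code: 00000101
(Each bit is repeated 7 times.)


Each bit -> 7 copies

00000000000000000000000000000000000111111100000001111111


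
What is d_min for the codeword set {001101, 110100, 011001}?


Comparing all pairs, minimum distance: 2
Can detect 1 errors, correct 0 errors

2


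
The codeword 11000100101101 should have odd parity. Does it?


Number of 1s: 7

Yes, parity is correct (7 ones)


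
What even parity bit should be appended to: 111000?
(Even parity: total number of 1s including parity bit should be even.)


Number of 1s in data: 3
Parity bit: 1

1


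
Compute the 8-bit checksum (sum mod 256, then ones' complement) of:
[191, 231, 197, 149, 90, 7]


Sum = 865 mod 256 = 97
Complement = 158

158


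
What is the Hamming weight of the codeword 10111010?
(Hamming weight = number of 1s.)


Counting 1s in 10111010

5


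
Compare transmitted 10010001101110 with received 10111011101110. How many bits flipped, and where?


XOR: 00101010000000

3 error(s) at position(s): 2, 4, 6


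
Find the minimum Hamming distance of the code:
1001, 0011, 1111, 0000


Comparing all pairs, minimum distance: 2
Can detect 1 errors, correct 0 errors

2


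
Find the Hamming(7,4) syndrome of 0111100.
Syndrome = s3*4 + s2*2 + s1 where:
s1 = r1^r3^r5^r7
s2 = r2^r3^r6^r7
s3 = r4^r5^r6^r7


s1=0, s2=0, s3=0

Syndrome = 0 (no error)


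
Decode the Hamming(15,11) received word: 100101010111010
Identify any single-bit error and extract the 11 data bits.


Syndrome = 8: error at position 8

Data: 00100111010 (corrected bit 8)


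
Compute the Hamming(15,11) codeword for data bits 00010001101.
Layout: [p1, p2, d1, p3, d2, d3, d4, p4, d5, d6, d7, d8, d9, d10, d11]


Parity bits: p1=1, p2=0, p3=0, p4=1

100000110001101


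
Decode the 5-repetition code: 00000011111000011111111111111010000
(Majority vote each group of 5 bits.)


Groups: 00000, 01111, 10000, 11111, 11111, 11110, 10000
Majority votes: 0101110

0101110


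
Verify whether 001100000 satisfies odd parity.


Number of 1s: 2

No, parity error (2 ones)


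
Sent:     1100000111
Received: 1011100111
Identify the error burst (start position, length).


XOR: 0111100000

Burst at position 1, length 4


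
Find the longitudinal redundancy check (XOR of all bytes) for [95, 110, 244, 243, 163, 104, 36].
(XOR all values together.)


XOR chain: 95 ^ 110 ^ 244 ^ 243 ^ 163 ^ 104 ^ 36 = 217

217


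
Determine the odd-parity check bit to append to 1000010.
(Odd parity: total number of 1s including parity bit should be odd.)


Number of 1s in data: 2
Parity bit: 1

1


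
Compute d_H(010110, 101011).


XOR: 111101
Count of 1s: 5

5


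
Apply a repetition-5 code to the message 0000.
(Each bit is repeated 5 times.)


Each bit -> 5 copies

00000000000000000000


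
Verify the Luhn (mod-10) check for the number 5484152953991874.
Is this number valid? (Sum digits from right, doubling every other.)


Luhn sum = 77
77 mod 10 = 7

Invalid (Luhn sum mod 10 = 7)


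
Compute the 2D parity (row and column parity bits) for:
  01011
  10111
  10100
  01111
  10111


Row parities: 10000
Column parities: 10000

Row P: 10000, Col P: 10000, Corner: 1


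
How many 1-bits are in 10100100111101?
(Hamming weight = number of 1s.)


Counting 1s in 10100100111101

8


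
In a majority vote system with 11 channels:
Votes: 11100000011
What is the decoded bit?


Ones: 5 out of 11
Threshold: 6

0 (5/11 voted 1)


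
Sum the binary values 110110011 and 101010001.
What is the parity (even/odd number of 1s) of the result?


110110011 = 435
101010001 = 337
Sum = 772 = 1100000100
1s count = 3

odd parity (3 ones in 1100000100)


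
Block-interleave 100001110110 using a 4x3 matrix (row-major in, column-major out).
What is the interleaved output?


Matrix:
  100
  001
  110
  110
Read columns: 101100110100

101100110100


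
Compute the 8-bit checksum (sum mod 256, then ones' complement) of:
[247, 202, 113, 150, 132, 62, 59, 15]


Sum = 980 mod 256 = 212
Complement = 43

43


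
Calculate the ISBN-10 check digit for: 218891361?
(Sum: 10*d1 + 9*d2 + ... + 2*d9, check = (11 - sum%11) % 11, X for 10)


Weighted sum: 240
240 mod 11 = 9

Check digit: 2


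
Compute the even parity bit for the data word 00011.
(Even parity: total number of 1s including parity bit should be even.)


Number of 1s in data: 2
Parity bit: 0

0


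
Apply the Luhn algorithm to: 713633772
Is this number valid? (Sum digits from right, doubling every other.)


Luhn sum = 38
38 mod 10 = 8

Invalid (Luhn sum mod 10 = 8)


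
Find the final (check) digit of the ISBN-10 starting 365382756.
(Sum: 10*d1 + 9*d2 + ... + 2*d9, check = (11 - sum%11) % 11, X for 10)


Weighted sum: 258
258 mod 11 = 5

Check digit: 6


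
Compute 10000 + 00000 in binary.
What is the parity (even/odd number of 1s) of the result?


10000 = 16
00000 = 0
Sum = 16 = 10000
1s count = 1

odd parity (1 ones in 10000)


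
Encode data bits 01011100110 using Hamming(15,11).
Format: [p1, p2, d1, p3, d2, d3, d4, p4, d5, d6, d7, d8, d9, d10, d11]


Parity bits: p1=0, p2=1, p3=0, p4=0

010010101100110


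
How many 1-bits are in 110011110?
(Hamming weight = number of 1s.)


Counting 1s in 110011110

6


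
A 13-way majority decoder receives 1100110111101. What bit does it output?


Ones: 9 out of 13
Threshold: 7

1 (9/13 voted 1)


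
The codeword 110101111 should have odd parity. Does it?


Number of 1s: 7

Yes, parity is correct (7 ones)


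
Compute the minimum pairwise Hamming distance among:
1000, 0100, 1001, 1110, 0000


Comparing all pairs, minimum distance: 1
Can detect 0 errors, correct 0 errors

1


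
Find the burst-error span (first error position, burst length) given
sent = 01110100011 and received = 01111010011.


XOR: 00001110000

Burst at position 4, length 3


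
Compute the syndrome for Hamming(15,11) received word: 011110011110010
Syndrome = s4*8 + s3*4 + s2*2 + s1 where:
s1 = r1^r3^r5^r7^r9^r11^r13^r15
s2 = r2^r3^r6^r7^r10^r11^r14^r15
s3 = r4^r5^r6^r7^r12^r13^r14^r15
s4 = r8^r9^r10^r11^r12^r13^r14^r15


s1=0, s2=1, s3=1, s4=1

Syndrome = 14 (error at position 14)


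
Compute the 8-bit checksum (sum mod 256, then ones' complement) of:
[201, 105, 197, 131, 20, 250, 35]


Sum = 939 mod 256 = 171
Complement = 84

84


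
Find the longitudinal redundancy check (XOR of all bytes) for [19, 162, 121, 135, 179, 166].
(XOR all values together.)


XOR chain: 19 ^ 162 ^ 121 ^ 135 ^ 179 ^ 166 = 90

90


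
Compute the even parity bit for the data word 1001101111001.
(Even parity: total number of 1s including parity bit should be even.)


Number of 1s in data: 8
Parity bit: 0

0


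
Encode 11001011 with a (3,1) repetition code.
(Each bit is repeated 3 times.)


Each bit -> 3 copies

111111000000111000111111


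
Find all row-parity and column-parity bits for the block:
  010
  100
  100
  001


Row parities: 1111
Column parities: 011

Row P: 1111, Col P: 011, Corner: 0


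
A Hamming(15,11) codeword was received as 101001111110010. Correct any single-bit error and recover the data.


Syndrome = 13: error at position 13

Data: 10111110110 (corrected bit 13)


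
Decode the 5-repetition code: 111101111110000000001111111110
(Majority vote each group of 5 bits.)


Groups: 11110, 11111, 10000, 00000, 11111, 11110
Majority votes: 110011

110011


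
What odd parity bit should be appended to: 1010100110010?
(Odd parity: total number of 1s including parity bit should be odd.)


Number of 1s in data: 6
Parity bit: 1

1


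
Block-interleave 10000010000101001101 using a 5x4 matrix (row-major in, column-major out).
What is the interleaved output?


Matrix:
  1000
  0010
  0001
  0100
  1101
Read columns: 10001000110100000101

10001000110100000101


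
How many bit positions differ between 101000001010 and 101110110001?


XOR: 000110111011
Count of 1s: 7

7


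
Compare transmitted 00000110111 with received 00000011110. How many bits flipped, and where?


XOR: 00000101001

3 error(s) at position(s): 5, 7, 10


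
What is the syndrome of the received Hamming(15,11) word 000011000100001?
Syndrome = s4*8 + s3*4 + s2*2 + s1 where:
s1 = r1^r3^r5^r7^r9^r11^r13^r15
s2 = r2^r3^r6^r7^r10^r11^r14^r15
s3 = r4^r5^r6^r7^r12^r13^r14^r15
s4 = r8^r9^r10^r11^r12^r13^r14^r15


s1=0, s2=1, s3=1, s4=0

Syndrome = 6 (error at position 6)


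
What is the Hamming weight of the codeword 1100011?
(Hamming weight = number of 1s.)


Counting 1s in 1100011

4


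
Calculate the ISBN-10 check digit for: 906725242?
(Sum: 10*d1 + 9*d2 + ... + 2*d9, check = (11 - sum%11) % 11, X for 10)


Weighted sum: 248
248 mod 11 = 6

Check digit: 5


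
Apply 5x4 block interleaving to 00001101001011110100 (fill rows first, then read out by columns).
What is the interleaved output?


Matrix:
  0000
  1101
  0010
  1111
  0100
Read columns: 01010010110011001010

01010010110011001010


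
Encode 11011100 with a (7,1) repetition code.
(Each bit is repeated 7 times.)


Each bit -> 7 copies

11111111111111000000011111111111111111111100000000000000


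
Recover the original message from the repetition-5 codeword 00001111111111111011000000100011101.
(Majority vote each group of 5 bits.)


Groups: 00001, 11111, 11111, 11011, 00000, 01000, 11101
Majority votes: 0111001

0111001


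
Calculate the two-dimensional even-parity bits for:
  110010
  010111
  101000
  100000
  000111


Row parities: 10011
Column parities: 101010

Row P: 10011, Col P: 101010, Corner: 1


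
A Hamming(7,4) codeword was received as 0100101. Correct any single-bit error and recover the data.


Syndrome = 0: no error detected

Data: 0101 (no errors)


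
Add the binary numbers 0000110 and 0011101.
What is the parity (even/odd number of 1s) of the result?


0000110 = 6
0011101 = 29
Sum = 35 = 100011
1s count = 3

odd parity (3 ones in 100011)


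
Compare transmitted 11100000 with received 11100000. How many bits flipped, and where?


XOR: 00000000

0 errors (received matches sent)


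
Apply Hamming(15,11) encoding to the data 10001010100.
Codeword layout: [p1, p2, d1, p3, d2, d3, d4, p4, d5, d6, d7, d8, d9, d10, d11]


Parity bits: p1=0, p2=0, p3=1, p4=1

001100011010100


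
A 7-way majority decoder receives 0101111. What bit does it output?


Ones: 5 out of 7
Threshold: 4

1 (5/7 voted 1)


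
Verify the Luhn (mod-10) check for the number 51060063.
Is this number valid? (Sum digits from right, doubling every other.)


Luhn sum = 14
14 mod 10 = 4

Invalid (Luhn sum mod 10 = 4)


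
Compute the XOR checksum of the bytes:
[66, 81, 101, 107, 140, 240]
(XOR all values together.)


XOR chain: 66 ^ 81 ^ 101 ^ 107 ^ 140 ^ 240 = 97

97


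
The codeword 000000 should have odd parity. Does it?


Number of 1s: 0

No, parity error (0 ones)


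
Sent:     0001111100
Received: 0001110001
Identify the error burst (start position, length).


XOR: 0000001101

Burst at position 6, length 4


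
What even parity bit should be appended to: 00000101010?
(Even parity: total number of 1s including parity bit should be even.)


Number of 1s in data: 3
Parity bit: 1

1


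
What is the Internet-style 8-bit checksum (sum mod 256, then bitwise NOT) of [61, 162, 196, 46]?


Sum = 465 mod 256 = 209
Complement = 46

46


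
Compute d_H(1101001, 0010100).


XOR: 1111101
Count of 1s: 6

6


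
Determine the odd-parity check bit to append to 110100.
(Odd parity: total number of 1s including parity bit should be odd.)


Number of 1s in data: 3
Parity bit: 0

0


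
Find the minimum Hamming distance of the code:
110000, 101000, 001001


Comparing all pairs, minimum distance: 2
Can detect 1 errors, correct 0 errors

2


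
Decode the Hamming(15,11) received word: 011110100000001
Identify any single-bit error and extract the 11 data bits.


Syndrome = 8: error at position 8

Data: 11010000001 (corrected bit 8)


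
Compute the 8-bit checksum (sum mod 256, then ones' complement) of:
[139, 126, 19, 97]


Sum = 381 mod 256 = 125
Complement = 130

130


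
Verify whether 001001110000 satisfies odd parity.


Number of 1s: 4

No, parity error (4 ones)


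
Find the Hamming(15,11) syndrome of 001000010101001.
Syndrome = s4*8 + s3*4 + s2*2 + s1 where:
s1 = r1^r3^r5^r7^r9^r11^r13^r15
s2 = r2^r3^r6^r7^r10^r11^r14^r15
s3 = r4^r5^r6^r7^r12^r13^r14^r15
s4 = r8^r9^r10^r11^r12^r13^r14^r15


s1=0, s2=1, s3=0, s4=0

Syndrome = 2 (error at position 2)


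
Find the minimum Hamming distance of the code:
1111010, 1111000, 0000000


Comparing all pairs, minimum distance: 1
Can detect 0 errors, correct 0 errors

1


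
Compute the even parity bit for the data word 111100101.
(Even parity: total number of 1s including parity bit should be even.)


Number of 1s in data: 6
Parity bit: 0

0


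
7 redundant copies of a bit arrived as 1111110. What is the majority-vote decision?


Ones: 6 out of 7
Threshold: 4

1 (6/7 voted 1)


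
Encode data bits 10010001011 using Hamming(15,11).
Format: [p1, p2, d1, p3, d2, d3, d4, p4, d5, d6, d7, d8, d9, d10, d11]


Parity bits: p1=1, p2=0, p3=0, p4=1

101000110001011


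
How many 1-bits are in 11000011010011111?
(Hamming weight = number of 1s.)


Counting 1s in 11000011010011111

10


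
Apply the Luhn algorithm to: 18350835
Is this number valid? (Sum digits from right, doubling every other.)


Luhn sum = 40
40 mod 10 = 0

Valid (Luhn sum mod 10 = 0)


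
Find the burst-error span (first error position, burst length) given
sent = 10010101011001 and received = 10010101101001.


XOR: 00000000110000

Burst at position 8, length 2


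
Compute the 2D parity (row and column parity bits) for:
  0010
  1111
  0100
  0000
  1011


Row parities: 10101
Column parities: 0010

Row P: 10101, Col P: 0010, Corner: 1


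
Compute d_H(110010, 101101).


XOR: 011111
Count of 1s: 5

5


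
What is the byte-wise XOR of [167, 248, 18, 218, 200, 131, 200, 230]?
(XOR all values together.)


XOR chain: 167 ^ 248 ^ 18 ^ 218 ^ 200 ^ 131 ^ 200 ^ 230 = 242

242


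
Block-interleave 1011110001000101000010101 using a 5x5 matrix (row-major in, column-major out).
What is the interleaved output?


Matrix:
  10111
  10001
  00010
  10000
  10101
Read columns: 1101100000100011010011001

1101100000100011010011001


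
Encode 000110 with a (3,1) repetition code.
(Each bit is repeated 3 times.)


Each bit -> 3 copies

000000000111111000


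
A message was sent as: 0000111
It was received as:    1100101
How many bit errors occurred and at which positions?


XOR: 1100010

3 error(s) at position(s): 0, 1, 5


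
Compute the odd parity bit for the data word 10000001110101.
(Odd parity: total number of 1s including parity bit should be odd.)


Number of 1s in data: 6
Parity bit: 1

1


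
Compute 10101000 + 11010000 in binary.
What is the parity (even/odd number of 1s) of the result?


10101000 = 168
11010000 = 208
Sum = 376 = 101111000
1s count = 5

odd parity (5 ones in 101111000)


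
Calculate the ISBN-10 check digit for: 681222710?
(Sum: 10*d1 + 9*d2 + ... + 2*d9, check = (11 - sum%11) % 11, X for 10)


Weighted sum: 207
207 mod 11 = 9

Check digit: 2


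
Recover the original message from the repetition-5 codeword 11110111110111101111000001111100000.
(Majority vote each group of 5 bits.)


Groups: 11110, 11111, 01111, 01111, 00000, 11111, 00000
Majority votes: 1111010

1111010


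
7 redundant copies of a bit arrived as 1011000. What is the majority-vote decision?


Ones: 3 out of 7
Threshold: 4

0 (3/7 voted 1)


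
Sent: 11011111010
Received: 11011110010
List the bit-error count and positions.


XOR: 00000001000

1 error(s) at position(s): 7


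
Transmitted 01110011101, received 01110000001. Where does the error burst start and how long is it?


XOR: 00000011100

Burst at position 6, length 3


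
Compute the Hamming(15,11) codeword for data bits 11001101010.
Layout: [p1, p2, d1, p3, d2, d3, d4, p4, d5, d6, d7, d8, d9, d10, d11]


Parity bits: p1=1, p2=1, p3=1, p4=0

111110001101010


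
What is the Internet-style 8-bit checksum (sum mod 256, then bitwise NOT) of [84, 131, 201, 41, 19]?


Sum = 476 mod 256 = 220
Complement = 35

35


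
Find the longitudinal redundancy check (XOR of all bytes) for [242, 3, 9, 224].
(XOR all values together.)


XOR chain: 242 ^ 3 ^ 9 ^ 224 = 24

24


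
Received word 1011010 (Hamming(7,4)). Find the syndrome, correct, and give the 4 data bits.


Syndrome = 0: no error detected

Data: 1010 (no errors)


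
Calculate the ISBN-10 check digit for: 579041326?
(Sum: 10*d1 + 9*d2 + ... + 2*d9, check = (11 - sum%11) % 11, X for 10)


Weighted sum: 244
244 mod 11 = 2

Check digit: 9


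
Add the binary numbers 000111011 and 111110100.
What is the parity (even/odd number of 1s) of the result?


000111011 = 59
111110100 = 500
Sum = 559 = 1000101111
1s count = 6

even parity (6 ones in 1000101111)


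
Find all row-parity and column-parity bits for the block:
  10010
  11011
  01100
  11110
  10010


Row parities: 00000
Column parities: 01001

Row P: 00000, Col P: 01001, Corner: 0


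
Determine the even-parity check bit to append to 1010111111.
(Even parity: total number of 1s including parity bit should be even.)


Number of 1s in data: 8
Parity bit: 0

0


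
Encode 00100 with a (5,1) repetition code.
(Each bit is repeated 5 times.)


Each bit -> 5 copies

0000000000111110000000000


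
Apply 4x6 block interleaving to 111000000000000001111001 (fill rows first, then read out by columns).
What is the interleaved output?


Matrix:
  111000
  000000
  000001
  111001
Read columns: 100110011001000000000011

100110011001000000000011


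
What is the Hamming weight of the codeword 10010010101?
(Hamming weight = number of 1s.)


Counting 1s in 10010010101

5


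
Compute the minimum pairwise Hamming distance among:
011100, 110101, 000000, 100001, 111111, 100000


Comparing all pairs, minimum distance: 1
Can detect 0 errors, correct 0 errors

1


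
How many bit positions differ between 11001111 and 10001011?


XOR: 01000100
Count of 1s: 2

2


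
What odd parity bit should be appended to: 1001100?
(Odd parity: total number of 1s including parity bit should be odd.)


Number of 1s in data: 3
Parity bit: 0

0


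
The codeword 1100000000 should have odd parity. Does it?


Number of 1s: 2

No, parity error (2 ones)


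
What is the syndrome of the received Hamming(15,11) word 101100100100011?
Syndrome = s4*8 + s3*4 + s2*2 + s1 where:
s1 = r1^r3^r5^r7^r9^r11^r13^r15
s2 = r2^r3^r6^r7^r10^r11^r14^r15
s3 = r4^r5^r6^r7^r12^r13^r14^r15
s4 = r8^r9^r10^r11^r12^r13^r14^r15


s1=0, s2=1, s3=0, s4=1

Syndrome = 10 (error at position 10)


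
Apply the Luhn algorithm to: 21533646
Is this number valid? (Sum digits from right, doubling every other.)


Luhn sum = 35
35 mod 10 = 5

Invalid (Luhn sum mod 10 = 5)


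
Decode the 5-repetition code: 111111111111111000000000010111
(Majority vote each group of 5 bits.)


Groups: 11111, 11111, 11111, 00000, 00000, 10111
Majority votes: 111001

111001


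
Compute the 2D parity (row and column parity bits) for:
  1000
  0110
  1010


Row parities: 100
Column parities: 0100

Row P: 100, Col P: 0100, Corner: 1


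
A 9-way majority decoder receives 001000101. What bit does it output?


Ones: 3 out of 9
Threshold: 5

0 (3/9 voted 1)


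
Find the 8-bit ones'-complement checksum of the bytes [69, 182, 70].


Sum = 321 mod 256 = 65
Complement = 190

190


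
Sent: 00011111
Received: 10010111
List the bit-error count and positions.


XOR: 10001000

2 error(s) at position(s): 0, 4


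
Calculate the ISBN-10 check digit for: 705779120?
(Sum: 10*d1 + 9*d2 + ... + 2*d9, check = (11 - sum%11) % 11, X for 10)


Weighted sum: 256
256 mod 11 = 3

Check digit: 8


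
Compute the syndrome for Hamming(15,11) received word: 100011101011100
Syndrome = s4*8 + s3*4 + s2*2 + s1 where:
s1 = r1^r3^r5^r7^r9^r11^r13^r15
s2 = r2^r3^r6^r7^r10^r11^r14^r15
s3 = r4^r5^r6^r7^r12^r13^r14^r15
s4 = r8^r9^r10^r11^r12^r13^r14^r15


s1=0, s2=1, s3=1, s4=0

Syndrome = 6 (error at position 6)


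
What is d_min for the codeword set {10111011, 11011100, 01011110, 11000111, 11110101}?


Comparing all pairs, minimum distance: 2
Can detect 1 errors, correct 0 errors

2


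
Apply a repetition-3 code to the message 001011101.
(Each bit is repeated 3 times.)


Each bit -> 3 copies

000000111000111111111000111


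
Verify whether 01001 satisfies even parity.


Number of 1s: 2

Yes, parity is correct (2 ones)


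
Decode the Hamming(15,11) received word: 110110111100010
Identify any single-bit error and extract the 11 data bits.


Syndrome = 0: no error detected

Data: 01011100010 (no errors)


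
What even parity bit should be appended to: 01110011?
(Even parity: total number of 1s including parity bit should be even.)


Number of 1s in data: 5
Parity bit: 1

1


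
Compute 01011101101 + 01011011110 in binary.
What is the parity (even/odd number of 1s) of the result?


01011101101 = 749
01011011110 = 734
Sum = 1483 = 10111001011
1s count = 7

odd parity (7 ones in 10111001011)


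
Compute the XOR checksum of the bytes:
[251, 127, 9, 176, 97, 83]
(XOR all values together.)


XOR chain: 251 ^ 127 ^ 9 ^ 176 ^ 97 ^ 83 = 15

15


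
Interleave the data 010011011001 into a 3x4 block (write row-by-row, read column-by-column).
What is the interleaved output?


Matrix:
  0100
  1101
  1001
Read columns: 011110000011

011110000011


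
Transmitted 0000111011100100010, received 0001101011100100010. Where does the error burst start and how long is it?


XOR: 0001010000000000000

Burst at position 3, length 3


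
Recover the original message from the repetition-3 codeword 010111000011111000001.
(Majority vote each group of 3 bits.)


Groups: 010, 111, 000, 011, 111, 000, 001
Majority votes: 0101100

0101100


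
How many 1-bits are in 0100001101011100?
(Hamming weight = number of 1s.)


Counting 1s in 0100001101011100

7


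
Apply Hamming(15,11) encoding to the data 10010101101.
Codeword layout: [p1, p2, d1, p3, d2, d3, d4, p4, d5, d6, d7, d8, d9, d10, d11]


Parity bits: p1=0, p2=0, p3=0, p4=0

001000100101101


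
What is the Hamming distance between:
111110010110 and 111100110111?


XOR: 000010100001
Count of 1s: 3

3


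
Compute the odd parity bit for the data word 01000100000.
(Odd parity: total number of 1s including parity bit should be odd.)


Number of 1s in data: 2
Parity bit: 1

1


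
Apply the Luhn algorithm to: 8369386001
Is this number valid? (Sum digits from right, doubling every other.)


Luhn sum = 40
40 mod 10 = 0

Valid (Luhn sum mod 10 = 0)


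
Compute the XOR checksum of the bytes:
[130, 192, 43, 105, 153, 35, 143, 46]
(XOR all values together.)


XOR chain: 130 ^ 192 ^ 43 ^ 105 ^ 153 ^ 35 ^ 143 ^ 46 = 27

27


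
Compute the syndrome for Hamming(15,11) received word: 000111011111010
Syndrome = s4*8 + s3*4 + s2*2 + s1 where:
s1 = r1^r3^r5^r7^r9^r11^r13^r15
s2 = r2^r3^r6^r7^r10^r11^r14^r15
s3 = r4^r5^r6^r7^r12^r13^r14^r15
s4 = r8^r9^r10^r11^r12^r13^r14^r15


s1=1, s2=0, s3=1, s4=0

Syndrome = 5 (error at position 5)


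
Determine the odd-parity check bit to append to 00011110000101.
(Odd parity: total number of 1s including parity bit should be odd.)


Number of 1s in data: 6
Parity bit: 1

1


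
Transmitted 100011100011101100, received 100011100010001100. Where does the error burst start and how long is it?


XOR: 000000000001100000

Burst at position 11, length 2


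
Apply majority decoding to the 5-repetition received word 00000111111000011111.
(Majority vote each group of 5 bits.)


Groups: 00000, 11111, 10000, 11111
Majority votes: 0101

0101


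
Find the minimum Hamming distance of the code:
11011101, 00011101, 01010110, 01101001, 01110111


Comparing all pairs, minimum distance: 2
Can detect 1 errors, correct 0 errors

2


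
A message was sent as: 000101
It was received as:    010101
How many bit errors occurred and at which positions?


XOR: 010000

1 error(s) at position(s): 1
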